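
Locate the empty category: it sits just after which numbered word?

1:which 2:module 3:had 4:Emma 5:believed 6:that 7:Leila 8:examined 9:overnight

8

The displaced element is "which module" (word 2).
It is linked across 1 clause boundary (that).
It functions as the direct object of "examined", so the gap sits immediately after word 8 ("examined").
Base order: Emma had believed that Leila examined which module overnight.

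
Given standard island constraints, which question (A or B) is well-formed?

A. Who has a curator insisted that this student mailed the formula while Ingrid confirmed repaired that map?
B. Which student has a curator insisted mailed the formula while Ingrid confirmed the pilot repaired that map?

In A, the wh-phrase is extracted from inside an adjunct island (introduced by "while"), which blocks movement.
In B, the extraction path crosses only that-complement boundaries, which are transparent.
So B is grammatical.

B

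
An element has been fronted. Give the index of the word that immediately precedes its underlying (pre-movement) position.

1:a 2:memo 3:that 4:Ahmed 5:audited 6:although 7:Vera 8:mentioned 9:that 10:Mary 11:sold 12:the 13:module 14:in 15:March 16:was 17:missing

The displaced element is "a memo" (word 2).
It functions as the direct object of "audited", so the gap sits immediately after word 5 ("audited").
Base order: Ahmed audited a memo although Vera mentioned that Mary sold the module in March.

5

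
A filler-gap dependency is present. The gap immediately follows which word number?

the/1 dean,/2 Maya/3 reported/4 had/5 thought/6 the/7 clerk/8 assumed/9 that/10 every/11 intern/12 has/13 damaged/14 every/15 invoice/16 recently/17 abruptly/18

The displaced element is "the dean" (word 2).
It is linked across 1 clause boundary (Ø).
It functions as the subject of "thought", so the gap sits immediately after word 4 ("reported").
Base order: Maya reported the dean had thought the clerk assumed that every intern has damaged every invoice recently abruptly.

4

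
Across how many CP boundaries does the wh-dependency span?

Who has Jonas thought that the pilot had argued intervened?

"who" is extracted from the subject of "intervened".
Boundaries crossed, outermost first: [that], [Ø] — 2 in total.

2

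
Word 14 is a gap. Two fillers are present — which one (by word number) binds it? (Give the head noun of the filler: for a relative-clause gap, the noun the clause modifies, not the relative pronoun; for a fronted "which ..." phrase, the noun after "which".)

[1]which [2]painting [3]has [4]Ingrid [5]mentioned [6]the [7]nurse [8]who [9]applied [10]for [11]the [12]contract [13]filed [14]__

2

The marked gap is the direct object of "filed".
Its filler is the fronted wh-phrase "which painting", at word 2.
(The other dependency links word 7 to a gap after word 8.)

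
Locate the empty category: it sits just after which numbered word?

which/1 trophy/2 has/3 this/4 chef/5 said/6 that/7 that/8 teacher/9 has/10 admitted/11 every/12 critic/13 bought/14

The displaced element is "which trophy" (word 2).
It is linked across 2 clause boundaries (that → Ø).
It functions as the direct object of "bought", so the gap sits immediately after word 14 ("bought").
Base order: This chef has said that that teacher has admitted every critic bought which trophy.

14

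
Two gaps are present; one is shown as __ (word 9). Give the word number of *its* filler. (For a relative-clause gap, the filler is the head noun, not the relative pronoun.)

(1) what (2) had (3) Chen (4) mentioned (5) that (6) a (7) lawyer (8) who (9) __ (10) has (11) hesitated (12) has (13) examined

7

The marked gap is inside the relative clause, the subject of "hesitated".
Its filler is the head noun "lawyer" (via "who"), at word 7.
(The other dependency links word 1 to a gap after word 13.)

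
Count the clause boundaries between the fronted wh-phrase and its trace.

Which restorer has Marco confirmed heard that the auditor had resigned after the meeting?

"which restorer" is extracted from the subject of "heard".
Boundaries crossed, outermost first: [Ø] — 1 in total.

1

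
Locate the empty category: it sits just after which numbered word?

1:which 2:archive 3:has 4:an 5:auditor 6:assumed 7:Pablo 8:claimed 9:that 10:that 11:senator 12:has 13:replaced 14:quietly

The displaced element is "which archive" (word 2).
It is linked across 2 clause boundaries (Ø → that).
It functions as the direct object of "replaced", so the gap sits immediately after word 13 ("replaced").
Base order: An auditor has assumed Pablo claimed that that senator has replaced which archive quietly.

13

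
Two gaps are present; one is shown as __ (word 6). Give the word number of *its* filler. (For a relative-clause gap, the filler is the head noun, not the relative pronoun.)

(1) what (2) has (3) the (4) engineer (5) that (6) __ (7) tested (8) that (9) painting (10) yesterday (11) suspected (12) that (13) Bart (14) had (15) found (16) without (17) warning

4

The marked gap is inside the relative clause, the subject of "tested".
Its filler is the head noun "engineer" (via "that"), at word 4.
(The other dependency links word 1 to a gap after word 15.)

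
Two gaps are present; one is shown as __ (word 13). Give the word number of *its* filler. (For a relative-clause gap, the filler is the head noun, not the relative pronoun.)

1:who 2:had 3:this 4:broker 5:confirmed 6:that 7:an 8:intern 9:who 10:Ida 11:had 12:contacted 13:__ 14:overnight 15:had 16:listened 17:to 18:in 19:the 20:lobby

8

The marked gap is inside the relative clause, the direct object of "contacted".
Its filler is the head noun "intern" (via "who"), at word 8.
(The other dependency links word 1 to a gap after word 17.)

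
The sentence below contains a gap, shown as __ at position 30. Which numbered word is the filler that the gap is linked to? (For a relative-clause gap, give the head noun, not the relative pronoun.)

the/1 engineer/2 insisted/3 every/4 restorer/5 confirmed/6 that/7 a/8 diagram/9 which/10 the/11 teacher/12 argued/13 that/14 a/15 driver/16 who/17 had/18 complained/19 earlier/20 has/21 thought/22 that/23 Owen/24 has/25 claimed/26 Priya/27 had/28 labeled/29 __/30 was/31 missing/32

The gap at 30 is the object of "labeled", inside a relative clause.
The relative pronoun is "which" (word 10); it is bound by the head noun immediately before it.
Its filler is the head noun "diagram", at word 9.

9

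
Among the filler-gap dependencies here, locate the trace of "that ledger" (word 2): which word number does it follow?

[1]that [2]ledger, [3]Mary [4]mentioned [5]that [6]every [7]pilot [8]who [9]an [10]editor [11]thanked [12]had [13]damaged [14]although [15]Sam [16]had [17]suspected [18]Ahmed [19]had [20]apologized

The displaced element is "that ledger" (word 2).
It is linked across 1 clause boundary (that).
It functions as the direct object of "damaged", so the gap sits immediately after word 13 ("damaged").
Base order: Mary mentioned that every pilot who an editor thanked had damaged that ledger although Sam had suspected Ahmed had apologized.

13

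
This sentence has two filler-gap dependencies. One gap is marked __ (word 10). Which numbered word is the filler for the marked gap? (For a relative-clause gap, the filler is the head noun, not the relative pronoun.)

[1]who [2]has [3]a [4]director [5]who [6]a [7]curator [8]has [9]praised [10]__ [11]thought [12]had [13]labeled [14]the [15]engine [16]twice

4

The marked gap is inside the relative clause, the direct object of "praised".
Its filler is the head noun "director" (via "who"), at word 4.
(The other dependency links word 1 to a gap after word 11.)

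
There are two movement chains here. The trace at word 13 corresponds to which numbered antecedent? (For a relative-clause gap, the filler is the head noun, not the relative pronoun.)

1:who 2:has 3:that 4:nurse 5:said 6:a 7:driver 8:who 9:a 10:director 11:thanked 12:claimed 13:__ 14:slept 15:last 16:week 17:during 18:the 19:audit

1

The marked gap is the subject of "slept".
Its filler is the fronted wh-phrase "who", at word 1.
(The other dependency links word 7 to a gap after word 11.)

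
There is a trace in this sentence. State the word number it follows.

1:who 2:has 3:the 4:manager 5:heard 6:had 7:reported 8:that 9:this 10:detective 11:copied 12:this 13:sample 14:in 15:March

The displaced element is "who" (word 1).
It is linked across 1 clause boundary (Ø).
It functions as the subject of "reported", so the gap sits immediately after word 5 ("heard").
Base order: The manager has heard that who had reported that this detective copied this sample in March.

5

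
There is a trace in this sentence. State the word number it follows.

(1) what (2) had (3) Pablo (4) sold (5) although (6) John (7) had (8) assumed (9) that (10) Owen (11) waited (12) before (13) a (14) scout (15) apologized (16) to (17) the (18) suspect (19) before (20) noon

4

The displaced element is "what" (word 1).
It functions as the direct object of "sold", so the gap sits immediately after word 4 ("sold").
Base order: Pablo had sold what although John had assumed that Owen waited before a scout apologized to the suspect before noon.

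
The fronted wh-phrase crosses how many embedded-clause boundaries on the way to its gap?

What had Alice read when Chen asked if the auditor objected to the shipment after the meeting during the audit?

"what" originates inside the matrix clause — no clause boundary is crossed.

0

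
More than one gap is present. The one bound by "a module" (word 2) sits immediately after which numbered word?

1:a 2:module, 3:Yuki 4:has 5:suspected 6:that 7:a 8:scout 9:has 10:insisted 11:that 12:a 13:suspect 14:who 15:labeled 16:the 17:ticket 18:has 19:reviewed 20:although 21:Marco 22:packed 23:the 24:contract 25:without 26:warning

19

The displaced element is "a module" (word 2).
It is linked across 2 clause boundaries (that → that).
It functions as the direct object of "reviewed", so the gap sits immediately after word 19 ("reviewed").
Base order: Yuki has suspected that a scout has insisted that a suspect who labeled the ticket has reviewed a module although Marco packed the contract without warning.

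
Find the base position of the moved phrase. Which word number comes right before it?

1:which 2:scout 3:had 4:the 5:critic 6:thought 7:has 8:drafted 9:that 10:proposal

The displaced element is "which scout" (word 2).
It is linked across 1 clause boundary (Ø).
It functions as the subject of "drafted", so the gap sits immediately after word 6 ("thought").
Base order: The critic had thought that which scout has drafted that proposal.

6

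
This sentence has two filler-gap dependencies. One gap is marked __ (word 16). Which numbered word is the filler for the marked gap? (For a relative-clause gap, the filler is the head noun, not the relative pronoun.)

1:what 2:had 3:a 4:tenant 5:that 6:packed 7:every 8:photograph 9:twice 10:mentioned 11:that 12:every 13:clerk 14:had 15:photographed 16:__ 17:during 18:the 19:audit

The marked gap is the direct object of "photographed".
Its filler is the fronted wh-phrase "what", at word 1.
(The other dependency links word 4 to a gap after word 5.)

1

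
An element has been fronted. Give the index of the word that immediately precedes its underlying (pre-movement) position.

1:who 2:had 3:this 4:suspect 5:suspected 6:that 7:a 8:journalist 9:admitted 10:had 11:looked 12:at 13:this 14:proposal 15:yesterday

9

The displaced element is "who" (word 1).
It is linked across 2 clause boundaries (that → Ø).
It functions as the subject of "looked", so the gap sits immediately after word 9 ("admitted").
Base order: This suspect had suspected that a journalist admitted that who had looked at this proposal yesterday.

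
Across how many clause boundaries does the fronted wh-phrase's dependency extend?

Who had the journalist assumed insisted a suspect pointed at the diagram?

"who" is extracted from the subject of "insisted".
Boundaries crossed, outermost first: [Ø] — 1 in total.

1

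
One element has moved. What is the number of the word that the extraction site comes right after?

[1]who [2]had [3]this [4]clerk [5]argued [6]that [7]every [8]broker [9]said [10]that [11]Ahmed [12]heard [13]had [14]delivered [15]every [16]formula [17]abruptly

The displaced element is "who" (word 1).
It is linked across 3 clause boundaries (that → that → Ø).
It functions as the subject of "delivered", so the gap sits immediately after word 12 ("heard").
Base order: This clerk had argued that every broker said that Ahmed heard who had delivered every formula abruptly.

12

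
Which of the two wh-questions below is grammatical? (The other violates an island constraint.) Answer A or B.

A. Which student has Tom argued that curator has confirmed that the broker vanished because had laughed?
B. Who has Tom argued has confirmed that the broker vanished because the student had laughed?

In A, the wh-phrase is extracted from inside an adjunct island (introduced by "because"), which blocks movement.
In B, the extraction path crosses only that-complement boundaries, which are transparent.
So B is grammatical.

B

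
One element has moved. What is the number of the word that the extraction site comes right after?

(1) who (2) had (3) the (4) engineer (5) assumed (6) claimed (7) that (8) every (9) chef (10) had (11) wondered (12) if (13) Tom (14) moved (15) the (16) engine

5

The displaced element is "who" (word 1).
It is linked across 1 clause boundary (Ø).
It functions as the subject of "claimed", so the gap sits immediately after word 5 ("assumed").
Base order: The engineer had assumed that who claimed that every chef had wondered if Tom moved the engine.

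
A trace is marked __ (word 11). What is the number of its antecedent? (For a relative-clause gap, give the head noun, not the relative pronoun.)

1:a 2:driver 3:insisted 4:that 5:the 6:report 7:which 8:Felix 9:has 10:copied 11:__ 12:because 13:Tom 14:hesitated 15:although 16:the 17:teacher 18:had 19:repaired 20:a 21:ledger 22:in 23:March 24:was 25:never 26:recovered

6

The gap at 11 is the object of "copied", inside a relative clause.
The relative pronoun is "which" (word 7); it is bound by the head noun immediately before it.
Its filler is the head noun "report", at word 6.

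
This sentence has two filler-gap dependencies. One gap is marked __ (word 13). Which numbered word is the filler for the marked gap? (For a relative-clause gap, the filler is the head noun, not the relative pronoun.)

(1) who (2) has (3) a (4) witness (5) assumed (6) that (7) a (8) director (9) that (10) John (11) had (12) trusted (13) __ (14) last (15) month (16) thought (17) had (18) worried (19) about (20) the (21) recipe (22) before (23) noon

8

The marked gap is inside the relative clause, the direct object of "trusted".
Its filler is the head noun "director" (via "that"), at word 8.
(The other dependency links word 1 to a gap after word 16.)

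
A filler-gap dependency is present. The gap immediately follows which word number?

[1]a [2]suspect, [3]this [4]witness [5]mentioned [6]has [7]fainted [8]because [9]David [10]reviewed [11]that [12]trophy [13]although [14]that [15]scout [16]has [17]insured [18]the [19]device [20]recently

The displaced element is "a suspect" (word 2).
It is linked across 1 clause boundary (Ø).
It functions as the subject of "fainted", so the gap sits immediately after word 5 ("mentioned").
Base order: This witness mentioned that a suspect has fainted because David reviewed that trophy although that scout has insured the device recently.

5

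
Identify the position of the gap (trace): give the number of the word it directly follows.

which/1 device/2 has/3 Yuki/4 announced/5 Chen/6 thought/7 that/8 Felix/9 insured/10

The displaced element is "which device" (word 2).
It is linked across 2 clause boundaries (Ø → that).
It functions as the direct object of "insured", so the gap sits immediately after word 10 ("insured").
Base order: Yuki has announced Chen thought that Felix insured which device.

10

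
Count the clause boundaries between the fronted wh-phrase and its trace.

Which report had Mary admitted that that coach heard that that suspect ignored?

"which report" is extracted from the object of "ignored".
Boundaries crossed, outermost first: [that], [that] — 2 in total.

2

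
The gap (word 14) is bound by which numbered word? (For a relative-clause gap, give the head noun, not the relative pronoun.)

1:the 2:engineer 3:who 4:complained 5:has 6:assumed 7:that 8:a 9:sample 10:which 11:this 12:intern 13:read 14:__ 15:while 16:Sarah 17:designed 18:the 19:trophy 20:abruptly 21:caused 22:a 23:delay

9

The gap at 14 is the object of "read", inside a relative clause.
The relative pronoun is "which" (word 10); it is bound by the head noun immediately before it.
Its filler is the head noun "sample", at word 9.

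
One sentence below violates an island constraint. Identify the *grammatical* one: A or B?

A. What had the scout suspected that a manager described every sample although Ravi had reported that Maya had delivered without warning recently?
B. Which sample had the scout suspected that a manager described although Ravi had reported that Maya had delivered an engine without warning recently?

In A, the wh-phrase is extracted from inside an adjunct island (introduced by "although"), which blocks movement.
In B, the extraction path crosses only that-complement boundaries, which are transparent.
So B is grammatical.

B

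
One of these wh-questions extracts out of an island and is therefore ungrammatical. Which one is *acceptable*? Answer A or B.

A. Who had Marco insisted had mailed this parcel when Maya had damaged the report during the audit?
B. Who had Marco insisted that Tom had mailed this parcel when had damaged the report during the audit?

In B, the wh-phrase is extracted from inside an adjunct island (introduced by "when"), which blocks movement.
In A, the extraction path crosses only that-complement boundaries, which are transparent.
So A is grammatical.

A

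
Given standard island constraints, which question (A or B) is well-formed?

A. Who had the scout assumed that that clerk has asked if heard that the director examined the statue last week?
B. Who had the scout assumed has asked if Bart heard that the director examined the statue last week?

B

In A, the wh-phrase is extracted from inside a wh-island (introduced by "if"), which blocks movement.
In B, the extraction path crosses only that-complement boundaries, which are transparent.
So B is grammatical.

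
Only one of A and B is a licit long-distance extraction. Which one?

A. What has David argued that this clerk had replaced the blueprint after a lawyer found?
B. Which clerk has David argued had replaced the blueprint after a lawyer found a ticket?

B

In A, the wh-phrase is extracted from inside an adjunct island (introduced by "after"), which blocks movement.
In B, the extraction path crosses only that-complement boundaries, which are transparent.
So B is grammatical.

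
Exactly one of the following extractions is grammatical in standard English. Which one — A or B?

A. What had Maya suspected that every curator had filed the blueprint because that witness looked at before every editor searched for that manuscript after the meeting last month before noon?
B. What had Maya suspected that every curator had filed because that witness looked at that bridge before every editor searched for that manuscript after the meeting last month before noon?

In A, the wh-phrase is extracted from inside an adjunct island (introduced by "because"), which blocks movement.
In B, the extraction path crosses only that-complement boundaries, which are transparent.
So B is grammatical.

B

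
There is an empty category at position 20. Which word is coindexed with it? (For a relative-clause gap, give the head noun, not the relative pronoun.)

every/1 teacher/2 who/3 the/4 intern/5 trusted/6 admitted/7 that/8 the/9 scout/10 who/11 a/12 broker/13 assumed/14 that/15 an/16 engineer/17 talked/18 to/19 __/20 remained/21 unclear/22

The gap at 20 is the prepositional object of "talked", inside a relative clause.
The relative pronoun is "who" (word 11); it is bound by the head noun immediately before it.
Its filler is the head noun "scout", at word 10.

10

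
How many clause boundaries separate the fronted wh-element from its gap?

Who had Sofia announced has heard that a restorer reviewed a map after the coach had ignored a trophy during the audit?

"who" is extracted from the subject of "heard".
Boundaries crossed, outermost first: [Ø] — 1 in total.

1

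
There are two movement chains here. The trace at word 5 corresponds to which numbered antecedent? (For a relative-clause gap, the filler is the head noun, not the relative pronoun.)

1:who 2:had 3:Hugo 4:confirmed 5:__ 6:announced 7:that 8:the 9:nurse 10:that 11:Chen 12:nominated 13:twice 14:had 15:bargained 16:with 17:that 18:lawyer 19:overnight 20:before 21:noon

The marked gap is the subject of "announced".
Its filler is the fronted wh-phrase "who", at word 1.
(The other dependency links word 9 to a gap after word 12.)

1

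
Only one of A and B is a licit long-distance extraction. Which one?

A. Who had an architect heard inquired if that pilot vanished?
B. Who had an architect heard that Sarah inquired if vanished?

In B, the wh-phrase is extracted from inside a wh-island (introduced by "if"), which blocks movement.
In A, the extraction path crosses only that-complement boundaries, which are transparent.
So A is grammatical.

A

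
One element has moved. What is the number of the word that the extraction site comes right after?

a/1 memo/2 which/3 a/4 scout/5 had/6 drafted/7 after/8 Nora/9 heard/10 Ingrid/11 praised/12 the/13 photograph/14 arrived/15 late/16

7

The displaced element is "a memo" (word 2).
It functions as the direct object of "drafted", so the gap sits immediately after word 7 ("drafted").
Base order: A scout had drafted a memo after Nora heard Ingrid praised the photograph.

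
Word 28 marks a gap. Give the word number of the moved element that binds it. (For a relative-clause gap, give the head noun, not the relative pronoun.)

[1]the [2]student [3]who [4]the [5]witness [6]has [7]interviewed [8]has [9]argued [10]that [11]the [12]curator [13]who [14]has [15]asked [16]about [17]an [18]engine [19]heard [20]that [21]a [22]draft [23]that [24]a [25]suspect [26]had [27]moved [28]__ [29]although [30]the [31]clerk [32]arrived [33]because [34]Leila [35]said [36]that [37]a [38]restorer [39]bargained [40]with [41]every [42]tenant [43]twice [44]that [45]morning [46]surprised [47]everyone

The gap at 28 is the object of "moved", inside a relative clause.
The relative pronoun is "that" (word 23); it is bound by the head noun immediately before it.
Its filler is the head noun "draft", at word 22.

22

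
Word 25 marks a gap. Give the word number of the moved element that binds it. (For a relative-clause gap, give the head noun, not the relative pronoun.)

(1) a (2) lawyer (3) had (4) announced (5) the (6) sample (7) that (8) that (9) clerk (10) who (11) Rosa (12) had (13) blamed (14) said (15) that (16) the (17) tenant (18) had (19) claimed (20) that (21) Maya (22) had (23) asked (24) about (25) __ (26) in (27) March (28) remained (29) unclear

6

The gap at 25 is the prepositional object of "asked", inside a relative clause.
The relative pronoun is "that" (word 7); it is bound by the head noun immediately before it.
Its filler is the head noun "sample", at word 6.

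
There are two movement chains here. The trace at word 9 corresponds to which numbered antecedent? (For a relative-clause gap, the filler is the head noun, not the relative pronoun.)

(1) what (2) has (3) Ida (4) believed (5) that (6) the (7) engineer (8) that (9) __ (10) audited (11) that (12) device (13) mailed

The marked gap is inside the relative clause, the subject of "audited".
Its filler is the head noun "engineer" (via "that"), at word 7.
(The other dependency links word 1 to a gap after word 13.)

7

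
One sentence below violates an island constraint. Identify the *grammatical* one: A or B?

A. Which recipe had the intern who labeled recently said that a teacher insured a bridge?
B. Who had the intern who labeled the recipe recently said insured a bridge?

In A, the wh-phrase is extracted from inside a complex-NP island (relative clause) (introduced by "who"), which blocks movement.
In B, the extraction path crosses only that-complement boundaries, which are transparent.
So B is grammatical.

B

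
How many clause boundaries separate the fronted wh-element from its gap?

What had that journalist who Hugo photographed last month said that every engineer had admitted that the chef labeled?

"what" is extracted from the object of "labeled".
Boundaries crossed, outermost first: [that], [that] — 2 in total.

2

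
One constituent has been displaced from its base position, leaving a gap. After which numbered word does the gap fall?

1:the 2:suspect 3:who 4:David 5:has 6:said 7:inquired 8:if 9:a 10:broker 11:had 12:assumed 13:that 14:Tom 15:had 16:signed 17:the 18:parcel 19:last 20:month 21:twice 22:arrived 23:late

The displaced element is "the suspect" (word 2).
It is linked across 1 clause boundary (Ø).
It functions as the subject of "inquired", so the gap sits immediately after word 6 ("said").
Base order: David has said that the suspect inquired if a broker had assumed that Tom had signed the parcel last month twice.

6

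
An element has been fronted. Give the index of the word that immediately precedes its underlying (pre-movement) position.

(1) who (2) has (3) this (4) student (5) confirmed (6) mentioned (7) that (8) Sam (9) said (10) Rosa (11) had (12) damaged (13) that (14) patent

5

The displaced element is "who" (word 1).
It is linked across 1 clause boundary (Ø).
It functions as the subject of "mentioned", so the gap sits immediately after word 5 ("confirmed").
Base order: This student has confirmed that who mentioned that Sam said Rosa had damaged that patent.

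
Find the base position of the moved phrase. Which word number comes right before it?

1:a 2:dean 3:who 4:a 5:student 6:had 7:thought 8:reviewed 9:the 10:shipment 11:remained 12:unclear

7

The displaced element is "a dean" (word 2).
It is linked across 1 clause boundary (Ø).
It functions as the subject of "reviewed", so the gap sits immediately after word 7 ("thought").
Base order: A student had thought a dean reviewed the shipment.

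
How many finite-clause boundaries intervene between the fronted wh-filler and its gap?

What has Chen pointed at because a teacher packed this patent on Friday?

0

"what" originates inside the matrix clause — no clause boundary is crossed.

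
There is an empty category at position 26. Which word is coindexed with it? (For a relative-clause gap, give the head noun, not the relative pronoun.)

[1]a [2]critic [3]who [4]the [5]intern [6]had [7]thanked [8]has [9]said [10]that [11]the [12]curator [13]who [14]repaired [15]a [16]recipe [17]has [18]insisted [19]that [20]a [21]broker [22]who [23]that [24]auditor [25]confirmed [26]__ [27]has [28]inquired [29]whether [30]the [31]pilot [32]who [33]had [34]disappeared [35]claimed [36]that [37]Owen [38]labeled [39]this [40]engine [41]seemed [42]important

21

The gap at 26 is the subject of "inquired", inside a relative clause.
The relative pronoun is "who" (word 22); it is bound by the head noun immediately before it.
Its filler is the head noun "broker", at word 21.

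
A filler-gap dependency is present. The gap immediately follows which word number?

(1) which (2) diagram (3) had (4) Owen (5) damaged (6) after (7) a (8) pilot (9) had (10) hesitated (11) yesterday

The displaced element is "which diagram" (word 2).
It functions as the direct object of "damaged", so the gap sits immediately after word 5 ("damaged").
Base order: Owen had damaged which diagram after a pilot had hesitated yesterday.

5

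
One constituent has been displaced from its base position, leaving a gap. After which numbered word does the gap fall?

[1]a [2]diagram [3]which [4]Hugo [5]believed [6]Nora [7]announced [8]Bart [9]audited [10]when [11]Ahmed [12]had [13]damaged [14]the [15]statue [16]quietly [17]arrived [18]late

The displaced element is "a diagram" (word 2).
It is linked across 2 clause boundaries (Ø → Ø).
It functions as the direct object of "audited", so the gap sits immediately after word 9 ("audited").
Base order: Hugo believed Nora announced Bart audited a diagram when Ahmed had damaged the statue quietly.

9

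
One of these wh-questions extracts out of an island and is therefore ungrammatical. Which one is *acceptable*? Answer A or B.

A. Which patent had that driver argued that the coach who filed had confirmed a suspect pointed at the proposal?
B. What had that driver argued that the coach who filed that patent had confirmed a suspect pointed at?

In A, the wh-phrase is extracted from inside a complex-NP island (relative clause) (introduced by "who"), which blocks movement.
In B, the extraction path crosses only that-complement boundaries, which are transparent.
So B is grammatical.

B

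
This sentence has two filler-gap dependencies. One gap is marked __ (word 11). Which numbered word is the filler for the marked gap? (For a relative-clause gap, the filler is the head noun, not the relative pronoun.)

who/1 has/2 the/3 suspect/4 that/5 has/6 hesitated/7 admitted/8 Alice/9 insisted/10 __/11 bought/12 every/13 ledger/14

The marked gap is the subject of "bought".
Its filler is the fronted wh-phrase "who", at word 1.
(The other dependency links word 4 to a gap after word 5.)

1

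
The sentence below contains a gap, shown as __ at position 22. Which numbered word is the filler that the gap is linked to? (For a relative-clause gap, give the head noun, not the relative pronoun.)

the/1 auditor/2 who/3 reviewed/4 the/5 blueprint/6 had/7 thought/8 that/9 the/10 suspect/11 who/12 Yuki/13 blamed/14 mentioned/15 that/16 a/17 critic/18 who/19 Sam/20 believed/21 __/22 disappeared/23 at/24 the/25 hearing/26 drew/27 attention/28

The gap at 22 is the subject of "disappeared", inside a relative clause.
The relative pronoun is "who" (word 19); it is bound by the head noun immediately before it.
Its filler is the head noun "critic", at word 18.

18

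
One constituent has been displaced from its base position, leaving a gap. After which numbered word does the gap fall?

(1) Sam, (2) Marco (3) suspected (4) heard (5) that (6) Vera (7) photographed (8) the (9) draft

3

The displaced element is "Sam" (word 1).
It is linked across 1 clause boundary (Ø).
It functions as the subject of "heard", so the gap sits immediately after word 3 ("suspected").
Base order: Marco suspected that Sam heard that Vera photographed the draft.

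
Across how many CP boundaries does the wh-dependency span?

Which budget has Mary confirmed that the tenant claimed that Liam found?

"which budget" is extracted from the object of "found".
Boundaries crossed, outermost first: [that], [that] — 2 in total.

2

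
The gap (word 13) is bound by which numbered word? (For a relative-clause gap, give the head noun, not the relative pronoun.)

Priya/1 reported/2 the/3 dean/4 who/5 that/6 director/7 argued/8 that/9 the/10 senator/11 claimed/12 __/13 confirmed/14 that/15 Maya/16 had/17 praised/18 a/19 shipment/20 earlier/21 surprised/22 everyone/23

The gap at 13 is the subject of "confirmed", inside a relative clause.
The relative pronoun is "who" (word 5); it is bound by the head noun immediately before it.
Its filler is the head noun "dean", at word 4.

4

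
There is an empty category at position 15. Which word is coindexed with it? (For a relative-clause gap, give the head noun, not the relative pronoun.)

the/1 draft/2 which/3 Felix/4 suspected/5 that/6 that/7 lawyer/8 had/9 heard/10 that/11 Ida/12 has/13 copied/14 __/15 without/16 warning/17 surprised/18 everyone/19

The gap at 15 is the object of "copied", inside a relative clause.
The relative pronoun is "which" (word 3); it is bound by the head noun immediately before it.
Its filler is the head noun "draft", at word 2.

2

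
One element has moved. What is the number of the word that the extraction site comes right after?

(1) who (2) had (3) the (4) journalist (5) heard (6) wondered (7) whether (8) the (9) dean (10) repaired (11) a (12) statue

5

The displaced element is "who" (word 1).
It is linked across 1 clause boundary (Ø).
It functions as the subject of "wondered", so the gap sits immediately after word 5 ("heard").
Base order: The journalist had heard that who wondered whether the dean repaired a statue.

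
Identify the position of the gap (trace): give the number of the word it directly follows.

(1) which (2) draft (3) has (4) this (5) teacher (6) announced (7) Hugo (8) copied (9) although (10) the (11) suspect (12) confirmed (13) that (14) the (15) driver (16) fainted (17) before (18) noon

8

The displaced element is "which draft" (word 2).
It is linked across 1 clause boundary (Ø).
It functions as the direct object of "copied", so the gap sits immediately after word 8 ("copied").
Base order: This teacher has announced Hugo copied which draft although the suspect confirmed that the driver fainted before noon.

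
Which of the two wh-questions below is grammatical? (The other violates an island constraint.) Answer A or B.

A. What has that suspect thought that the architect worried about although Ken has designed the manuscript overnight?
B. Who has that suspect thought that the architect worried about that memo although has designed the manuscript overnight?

In B, the wh-phrase is extracted from inside an adjunct island (introduced by "although"), which blocks movement.
In A, the extraction path crosses only that-complement boundaries, which are transparent.
So A is grammatical.

A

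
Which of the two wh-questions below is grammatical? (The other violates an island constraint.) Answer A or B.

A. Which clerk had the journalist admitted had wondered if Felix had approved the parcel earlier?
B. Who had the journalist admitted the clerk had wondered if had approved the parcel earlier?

A

In B, the wh-phrase is extracted from inside a wh-island (introduced by "if"), which blocks movement.
In A, the extraction path crosses only that-complement boundaries, which are transparent.
So A is grammatical.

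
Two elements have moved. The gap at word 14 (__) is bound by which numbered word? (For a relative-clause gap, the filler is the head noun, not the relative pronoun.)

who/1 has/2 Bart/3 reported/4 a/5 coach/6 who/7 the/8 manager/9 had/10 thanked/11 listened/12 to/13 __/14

The marked gap is the object of the preposition "to" of "listened".
Its filler is the fronted wh-phrase "who", at word 1.
(The other dependency links word 6 to a gap after word 11.)

1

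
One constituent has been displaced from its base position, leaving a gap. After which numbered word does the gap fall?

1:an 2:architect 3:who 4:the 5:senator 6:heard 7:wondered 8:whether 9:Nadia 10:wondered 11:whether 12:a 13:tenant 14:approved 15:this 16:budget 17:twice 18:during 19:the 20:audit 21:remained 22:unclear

6

The displaced element is "an architect" (word 2).
It is linked across 1 clause boundary (Ø).
It functions as the subject of "wondered", so the gap sits immediately after word 6 ("heard").
Base order: The senator heard that an architect wondered whether Nadia wondered whether a tenant approved this budget twice during the audit.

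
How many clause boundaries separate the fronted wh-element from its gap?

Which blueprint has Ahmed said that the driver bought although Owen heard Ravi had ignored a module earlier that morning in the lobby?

1

"which blueprint" is extracted from the object of "bought".
Boundaries crossed, outermost first: [that] — 1 in total.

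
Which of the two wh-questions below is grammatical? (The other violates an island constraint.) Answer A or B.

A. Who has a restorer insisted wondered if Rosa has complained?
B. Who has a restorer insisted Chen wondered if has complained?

A

In B, the wh-phrase is extracted from inside a wh-island (introduced by "if"), which blocks movement.
In A, the extraction path crosses only that-complement boundaries, which are transparent.
So A is grammatical.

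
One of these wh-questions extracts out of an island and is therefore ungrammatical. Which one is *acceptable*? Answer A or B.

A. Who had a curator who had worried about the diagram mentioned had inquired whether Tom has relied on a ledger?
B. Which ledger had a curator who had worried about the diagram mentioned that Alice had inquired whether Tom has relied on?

A

In B, the wh-phrase is extracted from inside a wh-island (introduced by "whether"), which blocks movement.
In A, the extraction path crosses only that-complement boundaries, which are transparent.
So A is grammatical.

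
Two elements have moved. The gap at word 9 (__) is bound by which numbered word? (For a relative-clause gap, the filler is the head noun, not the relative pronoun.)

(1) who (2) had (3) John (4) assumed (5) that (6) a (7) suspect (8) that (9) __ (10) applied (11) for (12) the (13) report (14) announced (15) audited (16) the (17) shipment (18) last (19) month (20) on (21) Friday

7

The marked gap is inside the relative clause, the subject of "applied".
Its filler is the head noun "suspect" (via "that"), at word 7.
(The other dependency links word 1 to a gap after word 14.)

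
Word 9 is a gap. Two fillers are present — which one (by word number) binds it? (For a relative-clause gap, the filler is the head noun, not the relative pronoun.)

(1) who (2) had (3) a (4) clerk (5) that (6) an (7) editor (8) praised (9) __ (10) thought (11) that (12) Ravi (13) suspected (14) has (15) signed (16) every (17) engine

The marked gap is inside the relative clause, the direct object of "praised".
Its filler is the head noun "clerk" (via "that"), at word 4.
(The other dependency links word 1 to a gap after word 13.)

4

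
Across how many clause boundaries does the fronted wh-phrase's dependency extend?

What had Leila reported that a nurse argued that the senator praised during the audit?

"what" is extracted from the object of "praised".
Boundaries crossed, outermost first: [that], [that] — 2 in total.

2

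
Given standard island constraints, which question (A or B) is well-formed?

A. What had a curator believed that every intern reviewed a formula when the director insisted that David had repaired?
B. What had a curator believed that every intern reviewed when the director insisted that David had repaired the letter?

In A, the wh-phrase is extracted from inside an adjunct island (introduced by "when"), which blocks movement.
In B, the extraction path crosses only that-complement boundaries, which are transparent.
So B is grammatical.

B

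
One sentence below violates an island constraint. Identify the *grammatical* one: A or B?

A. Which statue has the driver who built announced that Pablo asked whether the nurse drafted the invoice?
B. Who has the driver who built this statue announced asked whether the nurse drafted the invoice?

In A, the wh-phrase is extracted from inside a complex-NP island (relative clause) (introduced by "who"), which blocks movement.
In B, the extraction path crosses only that-complement boundaries, which are transparent.
So B is grammatical.

B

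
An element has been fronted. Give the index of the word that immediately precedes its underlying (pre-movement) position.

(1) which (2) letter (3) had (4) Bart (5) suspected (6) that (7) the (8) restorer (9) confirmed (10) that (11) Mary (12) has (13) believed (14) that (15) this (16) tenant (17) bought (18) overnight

17

The displaced element is "which letter" (word 2).
It is linked across 3 clause boundaries (that → that → that).
It functions as the direct object of "bought", so the gap sits immediately after word 17 ("bought").
Base order: Bart had suspected that the restorer confirmed that Mary has believed that this tenant bought which letter overnight.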